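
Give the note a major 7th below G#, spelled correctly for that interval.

A seventh below G lands on the letter A.
A major seventh spans 11 semitones, so G# moves to pitch class 9. On the letter A that is A.

A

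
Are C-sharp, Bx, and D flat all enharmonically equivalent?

C# = pitch class 1 and B## = pitch class 1 and Db = pitch class 1 — the same pitch class, so they are enharmonic equivalents.

Yes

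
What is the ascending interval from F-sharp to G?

The letter names run F→G, a span of 1 letter step, so the interval is some kind of second.
F# to G is 1 semitone. A major second is 2, so 1 makes it minor.

minor second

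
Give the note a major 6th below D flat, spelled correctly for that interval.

Fb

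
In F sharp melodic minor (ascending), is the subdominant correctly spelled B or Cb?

Each scale degree takes a distinct letter name. Degree 4 of a scale on F must use the letter B.
B and Cb are enharmonically the same pitch, but only B uses the letter B, so it is the correct spelling here.

B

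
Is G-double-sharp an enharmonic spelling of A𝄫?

No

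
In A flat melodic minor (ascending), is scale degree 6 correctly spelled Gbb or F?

F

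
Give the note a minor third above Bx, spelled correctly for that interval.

B up a major third is D#, so the target letter is D.
From B##, a minor third is 3 semitones up: D##.

D##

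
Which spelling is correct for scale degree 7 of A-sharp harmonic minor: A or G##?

G##

Each scale degree takes a distinct letter name. Degree 7 of a scale on A must use the letter G.
G## and A are enharmonically the same pitch, but only G## uses the letter G, so it is the correct spelling here.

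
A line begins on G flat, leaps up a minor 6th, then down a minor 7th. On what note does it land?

Fb

A minor sixth up from Gb is Ebb (letter E, 8 semitones up).
A minor seventh down from Ebb is Fb (letter F, 10 semitones down).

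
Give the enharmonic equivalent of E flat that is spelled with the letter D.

Eb is pitch class 3. The letter D alone is pitch class 2.
To reach pitch class 3 from D requires an offset of +1 semitone, i.e. sharp: D#.

D#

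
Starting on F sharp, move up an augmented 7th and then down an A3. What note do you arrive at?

C#

An augmented seventh up from F# is E## (letter E, 12 semitones up).
An augmented third down from E## is C# (letter C, 5 semitones down).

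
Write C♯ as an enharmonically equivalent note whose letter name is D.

Db

Plain D sits 1 semitone above C#, so on the letter D the same pitch needs a flat: Db.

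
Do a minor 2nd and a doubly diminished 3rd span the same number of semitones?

Yes

A minor second spans 1 semitone; a doubly diminished third spans 1.
They are enharmonically equivalent.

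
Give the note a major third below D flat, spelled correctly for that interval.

D down a major third is Bb, so the target letter is B.
From Db, a major third is 4 semitones down: Bbb.

Bbb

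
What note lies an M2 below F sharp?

A second below F lands on the letter E.
A major second spans 2 semitones, so F# moves to pitch class 4. On the letter E that is E.

E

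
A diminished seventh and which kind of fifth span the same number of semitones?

A diminished seventh spans 9 semitones.
A fifth spanning 9 semitones is doubly augmented (the perfect fifth is 7).

doubly augmented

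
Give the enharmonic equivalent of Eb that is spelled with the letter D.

D#

Plain D sits 1 semitone below Eb, so on the letter D the same pitch needs a sharp: D#.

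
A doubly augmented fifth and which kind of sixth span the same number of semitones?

A doubly augmented fifth spans 9 semitones.
A sixth spanning 9 semitones is major (the major sixth is 9).

major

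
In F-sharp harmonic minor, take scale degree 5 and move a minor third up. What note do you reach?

Scale degree 5 of F# harmonic minor is C#.
A minor third (3 semitones) above C# lands on the letter E, giving E.

E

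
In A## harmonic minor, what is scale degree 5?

Degree 5 takes the letter 4 steps above A, which is E.
In harmonic minor, degree 5 sits 7 semitones above the tonic. A## + 7 semitones is pitch class 6, spelled on E as E##.

E##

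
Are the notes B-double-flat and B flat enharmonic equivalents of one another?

Two spellings are enharmonically equivalent only if they share a pitch class.
Here Bbb → 9, Bb → 10; 9 ≠ 10, so they are not.

No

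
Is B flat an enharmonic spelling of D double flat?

Bb is pitch class 10; Dbb is pitch class 0.
The pitch classes differ (10 vs. 0), so they are not enharmonic equivalents.

No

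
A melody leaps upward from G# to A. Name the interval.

Counting letters G–A gives a second.
G#→A = 1 semitone, 1 narrower than the major second (2), so minor.

minor second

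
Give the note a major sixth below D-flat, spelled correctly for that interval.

Fb

D down a major sixth is F, so the target letter is F.
From Db, a major sixth is 9 semitones down: Fb.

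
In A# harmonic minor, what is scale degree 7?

The A# harmonic minor scale runs A# B# C# D# E# F# G##.
Degree 7 is G##.

G##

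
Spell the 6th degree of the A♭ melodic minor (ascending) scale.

Degree 6 takes the letter 5 steps above A, which is F.
In melodic minor (ascending), degree 6 sits 9 semitones above the tonic. Ab + 9 semitones is pitch class 5, spelled on F as F.

F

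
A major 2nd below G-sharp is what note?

F#

G down a major second is F, so the target letter is F.
From G#, a major second is 2 semitones down: F#.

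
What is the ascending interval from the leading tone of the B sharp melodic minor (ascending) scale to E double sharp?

perfect fifth

The leading tone of B# melodic minor (ascending) is A##.
A## up to E##: letters A→E make it a fifth; 7 semitones makes it perfect.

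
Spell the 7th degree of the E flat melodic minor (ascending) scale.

Degree 7 takes the letter 6 steps above E, which is D.
In melodic minor (ascending), degree 7 sits 11 semitones above the tonic. Eb + 11 semitones is pitch class 2, spelled on D as D.

D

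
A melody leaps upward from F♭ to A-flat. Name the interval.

major third

The letter names run F→A, a span of 2 letter steps, so the interval is some kind of third.
Fb to Ab is 4 semitones. A major third is 4, so 4 makes it major.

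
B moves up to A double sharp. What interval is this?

augmented seventh

The letter names run B→A, a span of 6 letter steps, so the interval is some kind of seventh.
B to A## is 12 semitones. A major seventh is 11, so 12 makes it augmented.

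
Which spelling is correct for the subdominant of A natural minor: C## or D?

Each scale degree takes a distinct letter name. Degree 4 of a scale on A must use the letter D.
D and C## are enharmonically the same pitch, but only D uses the letter D, so it is the correct spelling here.

D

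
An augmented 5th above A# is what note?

A up a perfect fifth is E, so the target letter is E.
From A#, an augmented fifth is 8 semitones up: E##.

E##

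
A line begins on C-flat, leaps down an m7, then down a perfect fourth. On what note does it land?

Ab

A minor seventh down from Cb is Db (letter D, 10 semitones down).
A perfect fourth down from Db is Ab (letter A, 5 semitones down).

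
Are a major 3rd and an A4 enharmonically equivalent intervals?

No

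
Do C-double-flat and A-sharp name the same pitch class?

Cbb is pitch class 10; A# is pitch class 10.
All spellings map to pitch class 10, so they are enharmonically equivalent.

Yes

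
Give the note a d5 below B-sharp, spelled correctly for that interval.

A fifth below B lands on the letter E.
A diminished fifth spans 6 semitones, so B# moves to pitch class 6. On the letter E that is E##.

E##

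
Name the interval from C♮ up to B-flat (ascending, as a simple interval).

minor seventh

The letter names run C→B, a span of 6 letter steps, so the interval is some kind of seventh.
C to Bb is 10 semitones. A major seventh is 11, so 10 makes it minor.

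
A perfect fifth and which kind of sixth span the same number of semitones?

A perfect fifth spans 7 semitones.
A sixth spanning 7 semitones is diminished (the major sixth is 9).

diminished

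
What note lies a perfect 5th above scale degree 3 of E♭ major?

Scale degree 3 of Eb major is G.
A perfect fifth (7 semitones) above G lands on the letter D, giving D.

D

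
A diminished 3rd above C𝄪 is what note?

E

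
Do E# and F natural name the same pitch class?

Yes

E# is pitch class 5; F is pitch class 5.
All spellings map to pitch class 5, so they are enharmonically equivalent.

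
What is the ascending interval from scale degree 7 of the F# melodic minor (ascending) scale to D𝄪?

major seventh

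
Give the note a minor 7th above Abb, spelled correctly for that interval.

A up a major seventh is G#, so the target letter is G.
From Abb, a minor seventh is 10 semitones up: Gbb.

Gbb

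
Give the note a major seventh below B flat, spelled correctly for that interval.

Cb

B down a major seventh is C, so the target letter is C.
From Bb, a major seventh is 11 semitones down: Cb.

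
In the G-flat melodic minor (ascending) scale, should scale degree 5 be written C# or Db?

Each scale degree takes a distinct letter name. Degree 5 of a scale on G must use the letter D.
Db and C# are enharmonically the same pitch, but only Db uses the letter D, so it is the correct spelling here.

Db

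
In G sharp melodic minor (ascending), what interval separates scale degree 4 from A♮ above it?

Scale degree 4 of G# melodic minor (ascending) is C#.
C# up to A: letters C→A make it a sixth; 8 semitones makes it minor.

minor sixth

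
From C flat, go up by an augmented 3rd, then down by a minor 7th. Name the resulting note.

F#

An augmented third up from Cb is E (letter E, 5 semitones up).
A minor seventh down from E is F# (letter F, 10 semitones down).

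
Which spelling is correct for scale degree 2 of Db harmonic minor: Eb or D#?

Each scale degree takes a distinct letter name. Degree 2 of a scale on D must use the letter E.
Eb and D# are enharmonically the same pitch, but only Eb uses the letter E, so it is the correct spelling here.

Eb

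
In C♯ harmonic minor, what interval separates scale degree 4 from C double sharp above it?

augmented fifth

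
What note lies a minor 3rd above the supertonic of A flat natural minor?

Db

The supertonic of Ab natural minor is Bb.
A minor third (3 semitones) above Bb lands on the letter D, giving Db.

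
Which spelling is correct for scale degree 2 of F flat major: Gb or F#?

Gb

Each scale degree takes a distinct letter name. Degree 2 of a scale on F must use the letter G.
Gb and F# are enharmonically the same pitch, but only Gb uses the letter G, so it is the correct spelling here.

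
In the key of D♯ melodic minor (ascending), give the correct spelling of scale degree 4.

Degree 4 takes the letter 3 steps above D, which is G.
In melodic minor (ascending), degree 4 sits 5 semitones above the tonic. D# + 5 semitones is pitch class 8, spelled on G as G#.

G#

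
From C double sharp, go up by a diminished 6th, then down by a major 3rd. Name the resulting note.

F

A diminished sixth up from C## is A (letter A, 7 semitones up).
A major third down from A is F (letter F, 4 semitones down).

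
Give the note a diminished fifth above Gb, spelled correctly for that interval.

G up a perfect fifth is D, so the target letter is D.
From Gb, a diminished fifth is 6 semitones up: Dbb.

Dbb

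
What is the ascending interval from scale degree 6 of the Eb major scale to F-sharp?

Scale degree 6 of Eb major is C.
C up to F#: letters C→F make it a fourth; 6 semitones makes it augmented.

augmented fourth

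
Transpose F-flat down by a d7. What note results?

G

F down a major seventh is Gb, so the target letter is G.
From Fb, a diminished seventh is 9 semitones down: G.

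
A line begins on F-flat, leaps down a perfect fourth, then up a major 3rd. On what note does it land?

A perfect fourth down from Fb is Cb (letter C, 5 semitones down).
A major third up from Cb is Eb (letter E, 4 semitones up).

Eb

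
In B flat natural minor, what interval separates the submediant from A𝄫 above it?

minor second

The submediant of Bb natural minor is Gb.
Gb up to Abb: letters G→A make it a second; 1 semitone makes it minor.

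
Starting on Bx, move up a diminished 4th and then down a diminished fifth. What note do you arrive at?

A diminished fourth up from B## is E# (letter E, 4 semitones up).
A diminished fifth down from E# is A## (letter A, 6 semitones down).

A##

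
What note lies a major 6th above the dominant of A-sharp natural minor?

C##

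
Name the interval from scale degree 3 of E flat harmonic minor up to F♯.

augmented seventh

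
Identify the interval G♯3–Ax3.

augmented second

Counting letters G–A gives a second.
G#→A## = 3 semitones, 1 wider than the major second (2), so augmented.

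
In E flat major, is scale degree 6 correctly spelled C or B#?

Each scale degree takes a distinct letter name. Degree 6 of a scale on E must use the letter C.
C and B# are enharmonically the same pitch, but only C uses the letter C, so it is the correct spelling here.

C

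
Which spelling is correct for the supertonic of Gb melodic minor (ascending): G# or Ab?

Each scale degree takes a distinct letter name. Degree 2 of a scale on G must use the letter A.
Ab and G# are enharmonically the same pitch, but only Ab uses the letter A, so it is the correct spelling here.

Ab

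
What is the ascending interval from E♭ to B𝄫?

Counting letters E–F–G–A–B gives a fifth.
Eb→Bbb = 6 semitones, 1 narrower than the perfect fifth (7), so diminished.

diminished fifth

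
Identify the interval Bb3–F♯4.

Counting letters B–C–D–E–F gives a fifth.
Bb→F# = 8 semitones, 1 wider than the perfect fifth (7), so augmented.

augmented fifth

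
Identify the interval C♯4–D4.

The letter names run C→D, a span of 1 letter step, so the interval is some kind of second.
C# to D is 1 semitone. A major second is 2, so 1 makes it minor.

minor second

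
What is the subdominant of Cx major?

F##

Degree 4 takes the letter 3 steps above C, which is F.
In major, degree 4 sits 5 semitones above the tonic. C## + 5 semitones is pitch class 7, spelled on F as F##.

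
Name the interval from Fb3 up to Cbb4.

diminished fifth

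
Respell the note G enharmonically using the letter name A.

Abb

Plain A sits 2 semitones above G, so on the letter A the same pitch needs a double flat: Abb.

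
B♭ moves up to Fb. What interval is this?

The letter names run B→F, a span of 4 letter steps, so the interval is some kind of fifth.
Bb to Fb is 6 semitones. A perfect fifth is 7, so 6 makes it diminished.

diminished fifth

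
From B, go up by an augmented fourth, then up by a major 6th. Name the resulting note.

An augmented fourth up from B is E# (letter E, 6 semitones up).
A major sixth up from E# is C## (letter C, 9 semitones up).

C##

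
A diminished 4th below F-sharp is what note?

F down a perfect fourth is C, so the target letter is C.
From F#, a diminished fourth is 4 semitones down: C##.

C##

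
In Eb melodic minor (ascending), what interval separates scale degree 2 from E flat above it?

Scale degree 2 of Eb melodic minor (ascending) is F.
F up to Eb: letters F→E make it a seventh; 10 semitones makes it minor.

minor seventh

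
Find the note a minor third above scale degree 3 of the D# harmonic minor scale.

A

Scale degree 3 of D# harmonic minor is F#.
A minor third (3 semitones) above F# lands on the letter A, giving A.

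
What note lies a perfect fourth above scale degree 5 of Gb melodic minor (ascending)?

Gb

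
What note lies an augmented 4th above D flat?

G

A fourth above D lands on the letter G.
An augmented fourth spans 6 semitones, so Db moves to pitch class 7. On the letter G that is G.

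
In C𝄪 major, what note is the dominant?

The C## major scale runs C## D## E## F## G## A## B##.
Degree 5 is G##.

G##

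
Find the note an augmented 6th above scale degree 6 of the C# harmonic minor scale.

Scale degree 6 of C# harmonic minor is A.
An augmented sixth (10 semitones) above A lands on the letter F, giving F##.

F##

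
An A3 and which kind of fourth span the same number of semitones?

perfect

An augmented third spans 5 semitones.
A fourth spanning 5 semitones is perfect (the perfect fourth is 5).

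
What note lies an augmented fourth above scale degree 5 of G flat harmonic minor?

G

Scale degree 5 of Gb harmonic minor is Db.
An augmented fourth (6 semitones) above Db lands on the letter G, giving G.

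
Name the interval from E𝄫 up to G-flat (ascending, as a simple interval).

major third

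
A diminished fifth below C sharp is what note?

C down a perfect fifth is F, so the target letter is F.
From C#, a diminished fifth is 6 semitones down: F##.

F##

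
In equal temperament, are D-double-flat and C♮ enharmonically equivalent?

Dbb = pitch class 0 and C = pitch class 0 — the same pitch class, so they are enharmonic equivalents.

Yes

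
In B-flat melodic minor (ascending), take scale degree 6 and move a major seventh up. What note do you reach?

F#

Scale degree 6 of Bb melodic minor (ascending) is G.
A major seventh (11 semitones) above G lands on the letter F, giving F#.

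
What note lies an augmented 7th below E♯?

F

A seventh below E lands on the letter F.
An augmented seventh spans 12 semitones, so E# moves to pitch class 5. On the letter F that is F.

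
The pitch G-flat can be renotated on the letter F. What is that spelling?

Gb is pitch class 6. The letter F alone is pitch class 5.
To reach pitch class 6 from F requires an offset of +1 semitone, i.e. sharp: F#.

F#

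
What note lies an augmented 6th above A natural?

F##

A sixth above A lands on the letter F.
An augmented sixth spans 10 semitones, so A moves to pitch class 7. On the letter F that is F##.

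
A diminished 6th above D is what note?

Bbb

D up a major sixth is B, so the target letter is B.
From D, a diminished sixth is 7 semitones up: Bbb.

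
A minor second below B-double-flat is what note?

Ab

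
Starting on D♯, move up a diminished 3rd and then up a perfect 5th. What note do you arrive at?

A diminished third up from D# is F (letter F, 2 semitones up).
A perfect fifth up from F is C (letter C, 7 semitones up).

C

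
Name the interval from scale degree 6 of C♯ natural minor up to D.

Scale degree 6 of C# natural minor is A.
A up to D: letters A→D make it a fourth; 5 semitones makes it perfect.

perfect fourth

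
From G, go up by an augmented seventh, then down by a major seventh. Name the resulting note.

G#

An augmented seventh up from G is F## (letter F, 12 semitones up).
A major seventh down from F## is G# (letter G, 11 semitones down).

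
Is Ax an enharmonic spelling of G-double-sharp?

No

Two spellings are enharmonically equivalent only if they share a pitch class.
Here A## → 11, G## → 9; 9 ≠ 11, so they are not.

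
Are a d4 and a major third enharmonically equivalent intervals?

Yes

A diminished fourth spans 4 semitones; a major third spans 4.
They are enharmonically equivalent.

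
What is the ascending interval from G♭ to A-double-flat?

The letter names run G→A, a span of 1 letter step, so the interval is some kind of second.
Gb to Abb is 1 semitone. A major second is 2, so 1 makes it minor.

minor second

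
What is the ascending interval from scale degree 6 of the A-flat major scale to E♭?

Scale degree 6 of Ab major is F.
F up to Eb: letters F→E make it a seventh; 10 semitones makes it minor.

minor seventh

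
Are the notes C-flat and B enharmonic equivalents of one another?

Yes

Cb is pitch class 11; B is pitch class 11.
All spellings map to pitch class 11, so they are enharmonically equivalent.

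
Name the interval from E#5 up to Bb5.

doubly diminished fifth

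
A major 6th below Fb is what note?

F down a major sixth is Ab, so the target letter is A.
From Fb, a major sixth is 9 semitones down: Abb.

Abb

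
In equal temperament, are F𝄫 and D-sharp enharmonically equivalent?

Fbb = pitch class 3 and D# = pitch class 3 — the same pitch class, so they are enharmonic equivalents.

Yes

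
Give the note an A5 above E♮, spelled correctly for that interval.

B#

A fifth above E lands on the letter B.
An augmented fifth spans 8 semitones, so E moves to pitch class 0. On the letter B that is B#.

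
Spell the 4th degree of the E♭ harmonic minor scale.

Ab

Degree 4 takes the letter 3 steps above E, which is A.
In harmonic minor, degree 4 sits 5 semitones above the tonic. Eb + 5 semitones is pitch class 8, spelled on A as Ab.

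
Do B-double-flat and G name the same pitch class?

Bbb is pitch class 9; G is pitch class 7.
The pitch classes differ (9 vs. 7), so they are not enharmonic equivalents.

No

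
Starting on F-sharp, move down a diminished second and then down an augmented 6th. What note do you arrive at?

A diminished second down from F# is E## (letter E, 0 semitones down).
An augmented sixth down from E## is G# (letter G, 10 semitones down).

G#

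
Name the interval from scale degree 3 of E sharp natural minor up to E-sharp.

Scale degree 3 of E# natural minor is G#.
G# up to E#: letters G→E make it a sixth; 9 semitones makes it major.

major sixth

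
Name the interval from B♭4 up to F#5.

augmented fifth

Counting letters B–C–D–E–F gives a fifth.
Bb→F# = 8 semitones, 1 wider than the perfect fifth (7), so augmented.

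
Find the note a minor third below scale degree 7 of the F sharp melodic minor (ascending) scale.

C##

Scale degree 7 of F# melodic minor (ascending) is E#.
A minor third (3 semitones) below E# lands on the letter C, giving C##.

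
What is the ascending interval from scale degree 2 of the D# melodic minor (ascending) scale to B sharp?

perfect fifth

Scale degree 2 of D# melodic minor (ascending) is E#.
E# up to B#: letters E→B make it a fifth; 7 semitones makes it perfect.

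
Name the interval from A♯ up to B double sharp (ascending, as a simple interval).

augmented second

Counting letters A–B gives a second.
A#→B## = 3 semitones, 1 wider than the major second (2), so augmented.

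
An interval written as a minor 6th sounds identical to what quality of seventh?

doubly diminished

A minor sixth spans 8 semitones.
A seventh spanning 8 semitones is doubly diminished (the major seventh is 11).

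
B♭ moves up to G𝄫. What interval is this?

diminished sixth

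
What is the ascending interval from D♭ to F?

major third

The letter names run D→F, a span of 2 letter steps, so the interval is some kind of third.
Db to F is 4 semitones. A major third is 4, so 4 makes it major.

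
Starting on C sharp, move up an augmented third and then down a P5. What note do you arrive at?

An augmented third up from C# is E## (letter E, 5 semitones up).
A perfect fifth down from E## is A## (letter A, 7 semitones down).

A##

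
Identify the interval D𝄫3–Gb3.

The letter names run D→G, a span of 3 letter steps, so the interval is some kind of fourth.
Dbb to Gb is 6 semitones. A perfect fourth is 5, so 6 makes it augmented.

augmented fourth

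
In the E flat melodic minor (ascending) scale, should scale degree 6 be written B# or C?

C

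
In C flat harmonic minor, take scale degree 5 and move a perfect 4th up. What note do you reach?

Cb

Scale degree 5 of Cb harmonic minor is Gb.
A perfect fourth (5 semitones) above Gb lands on the letter C, giving Cb.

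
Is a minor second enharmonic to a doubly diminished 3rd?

A minor second spans 1 semitone; a doubly diminished third spans 1.
They are enharmonically equivalent.

Yes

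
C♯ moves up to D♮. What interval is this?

Counting letters C–D gives a second.
C#→D = 1 semitone, 1 narrower than the major second (2), so minor.

minor second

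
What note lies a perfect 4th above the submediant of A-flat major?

The submediant of Ab major is F.
A perfect fourth (5 semitones) above F lands on the letter B, giving Bb.

Bb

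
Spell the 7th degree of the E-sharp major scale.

D##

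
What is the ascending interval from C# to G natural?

diminished fifth

The letter names run C→G, a span of 4 letter steps, so the interval is some kind of fifth.
C# to G is 6 semitones. A perfect fifth is 7, so 6 makes it diminished.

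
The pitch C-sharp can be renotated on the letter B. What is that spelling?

Plain B sits 2 semitones below C#, so on the letter B the same pitch needs a double sharp: B##.

B##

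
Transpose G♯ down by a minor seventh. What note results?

A#

A seventh below G lands on the letter A.
A minor seventh spans 10 semitones, so G# moves to pitch class 10. On the letter A that is A#.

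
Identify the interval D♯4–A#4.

perfect fifth

Counting letters D–E–F–G–A gives a fifth.
D#→A# = 7 semitones, exactly the perfect fifth.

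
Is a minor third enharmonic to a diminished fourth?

A minor third spans 3 semitones; a diminished fourth spans 4.
The spans differ, so they are not enharmonic equivalents.

No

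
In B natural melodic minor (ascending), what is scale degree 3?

Degree 3 takes the letter 2 steps above B, which is D.
In melodic minor (ascending), degree 3 sits 3 semitones above the tonic. B + 3 semitones is pitch class 2, spelled on D as D.

D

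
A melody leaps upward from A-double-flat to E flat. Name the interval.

The letter names run A→E, a span of 4 letter steps, so the interval is some kind of fifth.
Abb to Eb is 8 semitones. A perfect fifth is 7, so 8 makes it augmented.

augmented fifth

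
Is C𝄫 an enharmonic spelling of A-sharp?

Cbb = pitch class 10 and A# = pitch class 10 — the same pitch class, so they are enharmonic equivalents.

Yes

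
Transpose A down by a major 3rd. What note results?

A third below A lands on the letter F.
A major third spans 4 semitones, so A moves to pitch class 5. On the letter F that is F.

F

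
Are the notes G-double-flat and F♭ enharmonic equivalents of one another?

Gbb is pitch class 5; Fb is pitch class 4.
The pitch classes differ (5 vs. 4), so they are not enharmonic equivalents.

No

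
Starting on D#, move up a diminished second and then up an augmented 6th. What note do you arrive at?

A diminished second up from D# is Eb (letter E, 0 semitones up).
An augmented sixth up from Eb is C# (letter C, 10 semitones up).

C#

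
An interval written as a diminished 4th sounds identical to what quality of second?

doubly augmented

A diminished fourth spans 4 semitones.
A second spanning 4 semitones is doubly augmented (the major second is 2).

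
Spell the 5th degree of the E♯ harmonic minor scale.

Degree 5 takes the letter 4 steps above E, which is B.
In harmonic minor, degree 5 sits 7 semitones above the tonic. E# + 7 semitones is pitch class 0, spelled on B as B#.

B#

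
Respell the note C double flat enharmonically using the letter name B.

Bb

Plain B sits 1 semitone above Cbb, so on the letter B the same pitch needs a flat: Bb.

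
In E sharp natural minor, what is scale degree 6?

C#

The E# natural minor scale runs E# F## G# A# B# C# D#.
Degree 6 is C#.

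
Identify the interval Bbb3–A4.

augmented seventh

The letter names run B→A, a span of 6 letter steps, so the interval is some kind of seventh.
Bbb to A is 12 semitones. A major seventh is 11, so 12 makes it augmented.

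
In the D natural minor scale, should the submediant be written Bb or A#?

Bb

Each scale degree takes a distinct letter name. Degree 6 of a scale on D must use the letter B.
Bb and A# are enharmonically the same pitch, but only Bb uses the letter B, so it is the correct spelling here.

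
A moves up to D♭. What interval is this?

Counting letters A–B–C–D gives a fourth.
A→Db = 4 semitones, 1 narrower than the perfect fourth (5), so diminished.

diminished fourth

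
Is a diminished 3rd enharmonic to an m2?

No

A diminished third spans 2 semitones; a minor second spans 1.
The spans differ, so they are not enharmonic equivalents.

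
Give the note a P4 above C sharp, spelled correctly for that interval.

F#

C up a perfect fourth is F, so the target letter is F.
From C#, a perfect fourth is 5 semitones up: F#.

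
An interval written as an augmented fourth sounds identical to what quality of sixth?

doubly diminished

An augmented fourth spans 6 semitones.
A sixth spanning 6 semitones is doubly diminished (the major sixth is 9).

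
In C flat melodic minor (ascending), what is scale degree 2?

Db

The Cb melodic minor (ascending) scale runs Cb Db Ebb Fb Gb Ab Bb.
Degree 2 is Db.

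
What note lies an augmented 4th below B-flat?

Fb

A fourth below B lands on the letter F.
An augmented fourth spans 6 semitones, so Bb moves to pitch class 4. On the letter F that is Fb.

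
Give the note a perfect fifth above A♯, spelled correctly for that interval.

A fifth above A lands on the letter E.
A perfect fifth spans 7 semitones, so A# moves to pitch class 5. On the letter E that is E#.

E#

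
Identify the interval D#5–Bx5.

augmented sixth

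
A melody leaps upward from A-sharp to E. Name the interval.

diminished fifth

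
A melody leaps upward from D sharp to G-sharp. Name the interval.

perfect fourth

The letter names run D→G, a span of 3 letter steps, so the interval is some kind of fourth.
D# to G# is 5 semitones. A perfect fourth is 5, so 5 makes it perfect.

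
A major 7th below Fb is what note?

A seventh below F lands on the letter G.
A major seventh spans 11 semitones, so Fb moves to pitch class 5. On the letter G that is Gbb.

Gbb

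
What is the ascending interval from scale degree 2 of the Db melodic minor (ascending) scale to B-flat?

Scale degree 2 of Db melodic minor (ascending) is Eb.
Eb up to Bb: letters E→B make it a fifth; 7 semitones makes it perfect.

perfect fifth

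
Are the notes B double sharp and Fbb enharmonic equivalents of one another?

No

Two spellings are enharmonically equivalent only if they share a pitch class.
Here B## → 1, Fbb → 3; 1 ≠ 3, so they are not.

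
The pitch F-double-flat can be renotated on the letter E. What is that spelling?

Plain E sits 1 semitone above Fbb, so on the letter E the same pitch needs a flat: Eb.

Eb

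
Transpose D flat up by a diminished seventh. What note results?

Cbb

D up a major seventh is C#, so the target letter is C.
From Db, a diminished seventh is 9 semitones up: Cbb.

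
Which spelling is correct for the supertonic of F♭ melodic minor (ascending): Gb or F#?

Gb

Each scale degree takes a distinct letter name. Degree 2 of a scale on F must use the letter G.
Gb and F# are enharmonically the same pitch, but only Gb uses the letter G, so it is the correct spelling here.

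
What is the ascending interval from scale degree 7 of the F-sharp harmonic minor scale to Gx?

major third

Scale degree 7 of F# harmonic minor is E#.
E# up to G##: letters E→G make it a third; 4 semitones makes it major.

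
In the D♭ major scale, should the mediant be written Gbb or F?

Each scale degree takes a distinct letter name. Degree 3 of a scale on D must use the letter F.
F and Gbb are enharmonically the same pitch, but only F uses the letter F, so it is the correct spelling here.

F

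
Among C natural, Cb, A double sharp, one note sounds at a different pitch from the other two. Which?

In 12-tone equal temperament, enharmonic equivalents share a pitch class. C is pitch class 0; Cb is pitch class 11; A## is pitch class 11.
Cb and A## share pitch class 11, while C is pitch class 0.

C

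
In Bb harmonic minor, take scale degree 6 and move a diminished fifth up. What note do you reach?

Dbb

Scale degree 6 of Bb harmonic minor is Gb.
A diminished fifth (6 semitones) above Gb lands on the letter D, giving Dbb.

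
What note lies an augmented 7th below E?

Fb

E down a major seventh is F, so the target letter is F.
From E, an augmented seventh is 12 semitones down: Fb.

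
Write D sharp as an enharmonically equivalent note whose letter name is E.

Plain E sits 1 semitone above D#, so on the letter E the same pitch needs a flat: Eb.

Eb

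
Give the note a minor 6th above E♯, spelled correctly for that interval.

C#

A sixth above E lands on the letter C.
A minor sixth spans 8 semitones, so E# moves to pitch class 1. On the letter C that is C#.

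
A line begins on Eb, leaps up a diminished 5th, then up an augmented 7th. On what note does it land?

A

A diminished fifth up from Eb is Bbb (letter B, 6 semitones up).
An augmented seventh up from Bbb is A (letter A, 12 semitones up).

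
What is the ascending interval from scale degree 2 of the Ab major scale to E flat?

Scale degree 2 of Ab major is Bb.
Bb up to Eb: letters B→E make it a fourth; 5 semitones makes it perfect.

perfect fourth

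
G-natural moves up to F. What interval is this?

minor seventh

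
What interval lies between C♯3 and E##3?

The letter names run C→E, a span of 2 letter steps, so the interval is some kind of third.
C# to E## is 5 semitones. A major third is 4, so 5 makes it augmented.

augmented third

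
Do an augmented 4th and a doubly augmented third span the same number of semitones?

Yes

An augmented fourth spans 6 semitones; a doubly augmented third spans 6.
They are enharmonically equivalent.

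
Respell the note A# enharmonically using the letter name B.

Bb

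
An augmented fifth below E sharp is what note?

A fifth below E lands on the letter A.
An augmented fifth spans 8 semitones, so E# moves to pitch class 9. On the letter A that is A.

A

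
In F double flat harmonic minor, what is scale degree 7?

Ebb

Degree 7 takes the letter 6 steps above F, which is E.
In harmonic minor, degree 7 sits 11 semitones above the tonic. Fbb + 11 semitones is pitch class 2, spelled on E as Ebb.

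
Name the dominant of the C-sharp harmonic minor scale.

G#

The C# harmonic minor scale runs C# D# E F# G# A B#.
Degree 5 is G#.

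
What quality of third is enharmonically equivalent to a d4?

A diminished fourth spans 4 semitones.
A third spanning 4 semitones is major (the major third is 4).

major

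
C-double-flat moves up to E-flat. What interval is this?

The letter names run C→E, a span of 2 letter steps, so the interval is some kind of third.
Cbb to Eb is 5 semitones. A major third is 4, so 5 makes it augmented.

augmented third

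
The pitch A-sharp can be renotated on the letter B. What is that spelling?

A# is pitch class 10. The letter B alone is pitch class 11.
To reach pitch class 10 from B requires an offset of -1 semitone, i.e. flat: Bb.

Bb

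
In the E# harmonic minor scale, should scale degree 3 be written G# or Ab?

G#

Each scale degree takes a distinct letter name. Degree 3 of a scale on E must use the letter G.
G# and Ab are enharmonically the same pitch, but only G# uses the letter G, so it is the correct spelling here.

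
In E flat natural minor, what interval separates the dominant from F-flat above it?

diminished fifth

The dominant of Eb natural minor is Bb.
Bb up to Fb: letters B→F make it a fifth; 6 semitones makes it diminished.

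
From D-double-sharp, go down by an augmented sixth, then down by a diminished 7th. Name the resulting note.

G##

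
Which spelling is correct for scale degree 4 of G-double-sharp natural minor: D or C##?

Each scale degree takes a distinct letter name. Degree 4 of a scale on G must use the letter C.
C## and D are enharmonically the same pitch, but only C## uses the letter C, so it is the correct spelling here.

C##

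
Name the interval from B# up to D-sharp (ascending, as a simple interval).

minor third

The letter names run B→D, a span of 2 letter steps, so the interval is some kind of third.
B# to D# is 3 semitones. A major third is 4, so 3 makes it minor.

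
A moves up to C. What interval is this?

minor third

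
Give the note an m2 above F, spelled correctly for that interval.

Gb

A second above F lands on the letter G.
A minor second spans 1 semitone, so F moves to pitch class 6. On the letter G that is Gb.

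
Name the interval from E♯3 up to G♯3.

The letter names run E→G, a span of 2 letter steps, so the interval is some kind of third.
E# to G# is 3 semitones. A major third is 4, so 3 makes it minor.

minor third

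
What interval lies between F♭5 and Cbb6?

Counting letters F–G–A–B–C gives a fifth.
Fb→Cbb = 6 semitones, 1 narrower than the perfect fifth (7), so diminished.

diminished fifth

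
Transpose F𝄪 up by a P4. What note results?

F up a perfect fourth is Bb, so the target letter is B.
From F##, a perfect fourth is 5 semitones up: B#.

B#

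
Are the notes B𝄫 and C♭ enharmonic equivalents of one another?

Two spellings are enharmonically equivalent only if they share a pitch class.
Here Bbb → 9, Cb → 11; 9 ≠ 11, so they are not.

No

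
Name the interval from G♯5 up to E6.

minor sixth

The letter names run G→E, a span of 5 letter steps, so the interval is some kind of sixth.
G# to E is 8 semitones. A major sixth is 9, so 8 makes it minor.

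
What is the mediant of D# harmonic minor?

F#

The D# harmonic minor scale runs D# E# F# G# A# B C##.
Degree 3 is F#.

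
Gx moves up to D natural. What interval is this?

Counting letters G–A–B–C–D gives a fifth.
G##→D = 5 semitones, 2 narrower than the perfect fifth (7), so doubly diminished.

doubly diminished fifth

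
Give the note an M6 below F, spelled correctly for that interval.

Ab

A sixth below F lands on the letter A.
A major sixth spans 9 semitones, so F moves to pitch class 8. On the letter A that is Ab.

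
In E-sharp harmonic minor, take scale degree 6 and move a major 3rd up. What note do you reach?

E#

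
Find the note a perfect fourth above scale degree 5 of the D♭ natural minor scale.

Scale degree 5 of Db natural minor is Ab.
A perfect fourth (5 semitones) above Ab lands on the letter D, giving Db.

Db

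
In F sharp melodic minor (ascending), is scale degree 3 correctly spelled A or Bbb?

Each scale degree takes a distinct letter name. Degree 3 of a scale on F must use the letter A.
A and Bbb are enharmonically the same pitch, but only A uses the letter A, so it is the correct spelling here.

A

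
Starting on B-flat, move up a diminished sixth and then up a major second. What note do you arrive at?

A diminished sixth up from Bb is Gbb (letter G, 7 semitones up).
A major second up from Gbb is Abb (letter A, 2 semitones up).

Abb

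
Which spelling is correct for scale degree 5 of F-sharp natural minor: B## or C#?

C#

Each scale degree takes a distinct letter name. Degree 5 of a scale on F must use the letter C.
C# and B## are enharmonically the same pitch, but only C# uses the letter C, so it is the correct spelling here.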